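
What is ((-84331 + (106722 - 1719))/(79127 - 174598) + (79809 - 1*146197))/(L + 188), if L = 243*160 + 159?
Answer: -6338149420/3745040917 ≈ -1.6924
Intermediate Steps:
L = 39039 (L = 38880 + 159 = 39039)
((-84331 + (106722 - 1719))/(79127 - 174598) + (79809 - 1*146197))/(L + 188) = ((-84331 + (106722 - 1719))/(79127 - 174598) + (79809 - 1*146197))/(39039 + 188) = ((-84331 + 105003)/(-95471) + (79809 - 146197))/39227 = (20672*(-1/95471) - 66388)*(1/39227) = (-20672/95471 - 66388)*(1/39227) = -6338149420/95471*1/39227 = -6338149420/3745040917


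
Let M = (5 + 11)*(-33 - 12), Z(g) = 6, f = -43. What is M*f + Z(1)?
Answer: 30966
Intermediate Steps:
M = -720 (M = 16*(-45) = -720)
M*f + Z(1) = -720*(-43) + 6 = 30960 + 6 = 30966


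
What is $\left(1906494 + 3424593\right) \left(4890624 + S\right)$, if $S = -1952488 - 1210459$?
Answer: $9210396394899$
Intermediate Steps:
$S = -3162947$
$\left(1906494 + 3424593\right) \left(4890624 + S\right) = \left(1906494 + 3424593\right) \left(4890624 - 3162947\right) = 5331087 \cdot 1727677 = 9210396394899$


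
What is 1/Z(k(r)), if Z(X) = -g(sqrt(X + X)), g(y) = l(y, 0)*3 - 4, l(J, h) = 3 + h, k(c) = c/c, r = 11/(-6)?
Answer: -1/5 ≈ -0.20000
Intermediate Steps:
r = -11/6 (r = 11*(-1/6) = -11/6 ≈ -1.8333)
k(c) = 1
g(y) = 5 (g(y) = (3 + 0)*3 - 4 = 3*3 - 4 = 9 - 4 = 5)
Z(X) = -5 (Z(X) = -1*5 = -5)
1/Z(k(r)) = 1/(-5) = -1/5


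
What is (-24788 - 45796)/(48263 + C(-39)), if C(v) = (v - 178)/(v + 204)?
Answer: -5823180/3981589 ≈ -1.4625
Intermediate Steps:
C(v) = (-178 + v)/(204 + v)
(-24788 - 45796)/(48263 + C(-39)) = (-24788 - 45796)/(48263 + (-178 - 39)/(204 - 39)) = -70584/(48263 - 217/165) = -70584/7963178/165 = -70584*165/7963178 = -5823180/3981589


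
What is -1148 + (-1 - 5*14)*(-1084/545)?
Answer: -548696/545 ≈ -1006.8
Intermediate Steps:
-1148 + (-1 - 5*14)*(-1084/545) = -1148 + (-1 - 70)*(-1084*1/545) = -1148 - 71*(-1084/545) = -1148 + 76964/545 = -548696/545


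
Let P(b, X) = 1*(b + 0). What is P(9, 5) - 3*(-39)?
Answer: 126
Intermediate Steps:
P(b, X) = b (P(b, X) = 1*b = b)
P(9, 5) - 3*(-39) = 9 - 3*(-39) = 9 + 117 = 126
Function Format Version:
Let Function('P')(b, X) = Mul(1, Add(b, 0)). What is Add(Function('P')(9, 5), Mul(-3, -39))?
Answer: 126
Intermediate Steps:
Function('P')(b, X) = b (Function('P')(b, X) = Mul(1, b) = b)
Add(Function('P')(9, 5), Mul(-3, -39)) = Add(9, Mul(-3, -39)) = Add(9, 117) = 126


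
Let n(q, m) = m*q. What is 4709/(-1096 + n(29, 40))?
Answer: 4709/64 ≈ 73.578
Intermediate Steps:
4709/(-1096 + n(29, 40)) = 4709/(-1096 + 40*29) = 4709/(-1096 + 1160) = 4709/64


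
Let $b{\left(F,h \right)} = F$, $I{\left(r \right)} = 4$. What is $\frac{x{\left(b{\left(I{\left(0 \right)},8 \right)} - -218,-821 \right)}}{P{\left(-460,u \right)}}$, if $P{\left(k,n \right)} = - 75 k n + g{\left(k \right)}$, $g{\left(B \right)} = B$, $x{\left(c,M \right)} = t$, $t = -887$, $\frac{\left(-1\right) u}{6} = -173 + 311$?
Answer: $\frac{887}{28566460} \approx 3.105 \cdot 10^{-5}$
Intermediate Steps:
$u = -828$ ($u = - 6 \left(-173 + 311\right) = \left(-6\right) 138 = -828$)
$x{\left(c,M \right)} = -887$
$P{\left(k,n \right)} = k - 75 k n$ ($P{\left(k,n \right)} = - 75 k n + k = k - 75 k n$)
$\frac{x{\left(b{\left(I{\left(0 \right)},8 \right)} - -218,-821 \right)}}{P{\left(-460,u \right)}} = - \frac{887}{\left(-460\right) \left(1 - -62100\right)} = - \frac{887}{\left(-460\right) \left(1 + 62100\right)} = - \frac{887}{\left(-460\right) 62101} = - \frac{887}{-28566460} = \left(-887\right) \left(- \frac{1}{28566460}\right) = \frac{887}{28566460}$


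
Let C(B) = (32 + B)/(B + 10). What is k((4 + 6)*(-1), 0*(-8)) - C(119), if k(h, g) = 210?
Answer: 26939/129 ≈ 208.83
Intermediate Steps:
C(B) = (32 + B)/(10 + B)
k((4 + 6)*(-1), 0*(-8)) - C(119) = 210 - (32 + 119)/(10 + 119) = 210 - 151/129 = 26939/129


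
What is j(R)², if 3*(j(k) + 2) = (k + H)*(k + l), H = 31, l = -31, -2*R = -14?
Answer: 93636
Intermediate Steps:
R = 7 (R = -½*(-14) = 7)
j(k) = -2 + (-31 + k)*(31 + k)/3 (j(k) = -2 + ((k + 31)*(k - 31))/3 = -2 + ((31 + k)*(-31 + k))/3 = -2 + ((-31 + k)*(31 + k))/3 = -2 + (-31 + k)*(31 + k)/3)
j(R)² = (-967/3 + (⅓)*7²)² = (-967/3 + (⅓)*49)² = (-967/3 + 49/3)² = (-306)² = 93636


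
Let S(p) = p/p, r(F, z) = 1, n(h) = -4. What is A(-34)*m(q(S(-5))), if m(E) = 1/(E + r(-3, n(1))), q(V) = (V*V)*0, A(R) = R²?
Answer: 1156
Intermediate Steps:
S(p) = 1
q(V) = 0 (q(V) = V²*0 = 0)
m(E) = 1/(1 + E) (m(E) = 1/(E + 1) = 1/(1 + E))
A(-34)*m(q(S(-5))) = (-34)²/(1 + 0) = 1156/1 = 1156*1 = 1156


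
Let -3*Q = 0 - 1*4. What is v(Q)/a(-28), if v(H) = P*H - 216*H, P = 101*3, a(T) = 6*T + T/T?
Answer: -116/167 ≈ -0.69461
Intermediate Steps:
a(T) = 1 + 6*T (a(T) = 6*T + 1 = 1 + 6*T)
Q = 4/3 (Q = -(0 - 1*4)/3 = -(0 - 4)/3 = -1/3*(-4) = 4/3 ≈ 1.3333)
P = 303
v(H) = 87*H (v(H) = 303*H - 216*H = 87*H)
v(Q)/a(-28) = (87*(4/3))/(1 + 6*(-28)) = 116/(1 - 168) = 116/(-167) = 116*(-1/167) = -116/167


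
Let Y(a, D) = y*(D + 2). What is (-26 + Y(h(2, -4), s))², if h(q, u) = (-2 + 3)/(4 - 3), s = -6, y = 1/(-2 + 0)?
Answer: 576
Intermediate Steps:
y = -½ (y = 1/(-2) = -½ ≈ -0.50000)
h(q, u) = 1 (h(q, u) = 1/1 = 1*1 = 1)
Y(a, D) = -1 - D/2 (Y(a, D) = -(D + 2)/2 = -(2 + D)/2 = -1 - D/2)
(-26 + Y(h(2, -4), s))² = (-26 + (-1 - ½*(-6)))² = (-26 + (-1 + 3))² = (-26 + 2)² = (-24)² = 576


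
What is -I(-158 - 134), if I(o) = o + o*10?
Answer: 3212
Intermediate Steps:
I(o) = 11*o (I(o) = o + 10*o = 11*o)
-I(-158 - 134) = -11*(-158 - 134) = -11*(-292) = -1*(-3212) = 3212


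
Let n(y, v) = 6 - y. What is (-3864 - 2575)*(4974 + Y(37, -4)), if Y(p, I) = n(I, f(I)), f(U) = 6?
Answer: -32091976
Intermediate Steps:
Y(p, I) = 6 - I
(-3864 - 2575)*(4974 + Y(37, -4)) = (-3864 - 2575)*(4974 + (6 - 1*(-4))) = -6439*(4974 + (6 + 4)) = -6439*(4974 + 10) = -6439*4984 = -32091976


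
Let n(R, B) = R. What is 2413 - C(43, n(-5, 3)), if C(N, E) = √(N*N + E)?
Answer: 2413 - 2*√461 ≈ 2370.1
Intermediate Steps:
C(N, E) = √(E + N²) (C(N, E) = √(N² + E) = √(E + N²))
2413 - C(43, n(-5, 3)) = 2413 - √(-5 + 43²) = 2413 - √(-5 + 1849) = 2413 - √1844 = 2413 - 2*√461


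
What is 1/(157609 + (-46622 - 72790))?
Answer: 1/38197 ≈ 2.6180e-5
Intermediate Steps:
1/(157609 + (-46622 - 72790)) = 1/(157609 - 119412) = 1/38197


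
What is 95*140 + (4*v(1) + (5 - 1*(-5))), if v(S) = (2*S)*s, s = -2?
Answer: 13294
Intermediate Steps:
v(S) = -4*S (v(S) = (2*S)*(-2) = -4*S)
95*140 + (4*v(1) + (5 - 1*(-5))) = 95*140 + (4*(-4*1) + (5 - 1*(-5))) = 13300 + (4*(-4) + (5 + 5)) = 13300 + (-16 + 10) = 13300 - 6 = 13294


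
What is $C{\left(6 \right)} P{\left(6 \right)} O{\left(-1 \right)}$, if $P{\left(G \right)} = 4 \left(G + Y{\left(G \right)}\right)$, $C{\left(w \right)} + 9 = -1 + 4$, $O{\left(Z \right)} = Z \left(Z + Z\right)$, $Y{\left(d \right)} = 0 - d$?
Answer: $0$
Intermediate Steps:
$Y{\left(d \right)} = - d$
$O{\left(Z \right)} = 2 Z^{2}$ ($O{\left(Z \right)} = Z 2 Z = 2 Z^{2}$)
$C{\left(w \right)} = -6$ ($C{\left(w \right)} = -9 + \left(-1 + 4\right) = -9 + 3 = -6$)
$P{\left(G \right)} = 0$ ($P{\left(G \right)} = 4 \left(G - G\right) = 4 \cdot 0 = 0$)
$C{\left(6 \right)} P{\left(6 \right)} O{\left(-1 \right)} = \left(-6\right) 0 \cdot 2 \left(-1\right)^{2} = 0 \cdot 2 \cdot 1 = 0 \cdot 2 = 0$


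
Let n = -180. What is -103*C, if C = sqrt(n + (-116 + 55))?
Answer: -103*I*sqrt(241) ≈ -1599.0*I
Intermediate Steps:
C = I*sqrt(241) (C = sqrt(-180 + (-116 + 55)) = sqrt(-180 - 61) = sqrt(-241) = I*sqrt(241) ≈ 15.524*I)
-103*C = -103*I*sqrt(241)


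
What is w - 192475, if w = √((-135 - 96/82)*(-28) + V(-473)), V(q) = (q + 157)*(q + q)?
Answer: -192475 + 10*√5089207/41 ≈ -1.9192e+5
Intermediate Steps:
V(q) = 2*q*(157 + q) (V(q) = (157 + q)*(2*q) = 2*q*(157 + q))
w = 10*√5089207/41 (w = √((-135 - 96/82)*(-28) + 2*(-473)*(157 - 473)) = √((-135 - 96*1/82)*(-28) + 2*(-473)*(-316)) = √((-135 - 48/41)*(-28) + 298936) = √(-5583/41*(-28) + 298936) = √(156324/41 + 298936) = √(12412700/41) = 10*√5089207/41 ≈ 550.23)
w - 192475 = 10*√5089207/41 - 192475 = -192475 + 10*√5089207/41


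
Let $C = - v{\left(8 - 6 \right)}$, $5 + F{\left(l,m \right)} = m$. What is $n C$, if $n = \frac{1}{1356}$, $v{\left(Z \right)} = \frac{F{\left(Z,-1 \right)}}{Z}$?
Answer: $\frac{1}{452} \approx 0.0022124$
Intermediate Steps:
$F{\left(l,m \right)} = -5 + m$
$v{\left(Z \right)} = - \frac{6}{Z}$ ($v{\left(Z \right)} = \frac{-5 - 1}{Z} = - \frac{6}{Z}$)
$C = 3$ ($C = - \frac{-6}{8 - 6} = - \frac{-6}{2} = \left(-1\right) \left(-3\right) = 3$)
$n = \frac{1}{1356} \approx 0.00073746$
$n C = \frac{1}{1356} \cdot 3 = \frac{1}{452}$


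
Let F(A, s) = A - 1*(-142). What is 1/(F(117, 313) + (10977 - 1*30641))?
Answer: -1/19405 ≈ -5.1533e-5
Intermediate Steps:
F(A, s) = 142 + A (F(A, s) = A + 142 = 142 + A)
1/(F(117, 313) + (10977 - 1*30641)) = 1/((142 + 117) + (10977 - 1*30641)) = 1/(259 + (10977 - 30641)) = 1/(259 - 19664) = 1/(-19405) = -1/19405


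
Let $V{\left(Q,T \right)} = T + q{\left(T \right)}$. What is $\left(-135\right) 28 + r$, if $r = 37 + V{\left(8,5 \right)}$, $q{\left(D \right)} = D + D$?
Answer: $-3728$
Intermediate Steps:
$q{\left(D \right)} = 2 D$
$V{\left(Q,T \right)} = 3 T$ ($V{\left(Q,T \right)} = T + 2 T = 3 T$)
$r = 52$ ($r = 37 + 3 \cdot 5 = 37 + 15 = 52$)
$\left(-135\right) 28 + r = \left(-135\right) 28 + 52 = -3780 + 52 = -3728$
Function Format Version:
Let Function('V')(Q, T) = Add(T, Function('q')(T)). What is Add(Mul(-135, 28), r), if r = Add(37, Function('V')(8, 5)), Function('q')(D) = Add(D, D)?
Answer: -3728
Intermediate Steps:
Function('q')(D) = Mul(2, D)
Function('V')(Q, T) = Mul(3, T) (Function('V')(Q, T) = Add(T, Mul(2, T)) = Mul(3, T))
r = 52 (r = Add(37, Mul(3, 5)) = Add(37, 15) = 52)
Add(Mul(-135, 28), r) = Add(Mul(-135, 28), 52) = Add(-3780, 52) = -3728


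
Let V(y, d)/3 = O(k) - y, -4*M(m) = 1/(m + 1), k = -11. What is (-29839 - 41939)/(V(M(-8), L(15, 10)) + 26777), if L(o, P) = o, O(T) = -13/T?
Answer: -22107624/8248375 ≈ -2.6802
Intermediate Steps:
M(m) = -1/(4*(1 + m)) (M(m) = -1/(4*(m + 1)) = -1/(4*(1 + m)))
V(y, d) = 39/11 - 3*y (V(y, d) = 3*(-13/(-11) - y) = 3*(-13*(-1/11) - y) = 3*(13/11 - y) = 39/11 - 3*y)
(-29839 - 41939)/(V(M(-8), L(15, 10)) + 26777) = (-29839 - 41939)/((39/11 - (-3)/(4 + 4*(-8))) + 26777) = -71778/((39/11 - (-3)/(4 - 32)) + 26777) = -71778/((39/11 - (-3)/(-28)) + 26777) = -71778/((39/11 - (-3)*(-1)/28) + 26777) = -71778/((39/11 - 3*1/28) + 26777) = -71778/((39/11 - 3/28) + 26777) = -71778/(1059/308 + 26777) = -71778/8248375/308 = -71778*308/8248375 = -22107624/8248375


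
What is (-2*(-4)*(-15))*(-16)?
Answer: 1920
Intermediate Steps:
(-2*(-4)*(-15))*(-16) = (8*(-15))*(-16) = -120*(-16) = 1920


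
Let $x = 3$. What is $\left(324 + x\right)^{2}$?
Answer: $106929$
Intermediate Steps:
$\left(324 + x\right)^{2} = \left(324 + 3\right)^{2} = 327^{2} = 106929$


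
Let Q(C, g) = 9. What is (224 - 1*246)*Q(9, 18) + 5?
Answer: -193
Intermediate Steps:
(224 - 1*246)*Q(9, 18) + 5 = (224 - 1*246)*9 + 5 = (224 - 246)*9 + 5 = -22*9 + 5 = -198 + 5 = -193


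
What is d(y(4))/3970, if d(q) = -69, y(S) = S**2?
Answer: -69/3970 ≈ -0.017380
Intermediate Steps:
d(y(4))/3970 = -69/3970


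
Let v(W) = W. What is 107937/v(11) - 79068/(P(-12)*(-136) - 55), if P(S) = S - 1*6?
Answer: 257423493/26323 ≈ 9779.4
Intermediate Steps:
P(S) = -6 + S (P(S) = S - 6 = -6 + S)
107937/v(11) - 79068/(P(-12)*(-136) - 55) = 107937/11 - 79068/((-6 - 12)*(-136) - 55) = 107937*(1/11) - 79068/(-18*(-136) - 55) = 107937/11 - 79068/(2448 - 55) = 107937/11 - 79068/2393 = 257423493/26323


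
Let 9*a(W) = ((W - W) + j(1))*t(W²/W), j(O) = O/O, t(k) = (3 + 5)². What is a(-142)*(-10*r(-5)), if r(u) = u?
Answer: 3200/9 ≈ 355.56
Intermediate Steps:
t(k) = 64 (t(k) = 8² = 64)
j(O) = 1
a(W) = 64/9 (a(W) = (((W - W) + 1)*64)/9 = ((0 + 1)*64)/9 = (1*64)/9 = (⅑)*64 = 64/9)
a(-142)*(-10*r(-5)) = 64*(-10*(-5))/9 = (64/9)*50 = 3200/9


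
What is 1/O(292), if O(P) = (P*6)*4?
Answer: 1/7008 ≈ 0.00014269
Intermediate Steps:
O(P) = 24*P (O(P) = (6*P)*4 = 24*P)
1/O(292) = 1/(24*292) = 1/7008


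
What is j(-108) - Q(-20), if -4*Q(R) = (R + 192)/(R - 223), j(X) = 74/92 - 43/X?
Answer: 22927/22356 ≈ 1.0255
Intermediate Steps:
j(X) = 37/46 - 43/X (j(X) = 74*(1/92) - 43/X = 37/46 - 43/X)
Q(R) = -(192 + R)/(4*(-223 + R)) (Q(R) = -(R + 192)/(4*(R - 223)) = -(192 + R)/(4*(-223 + R)))
j(-108) - Q(-20) = (37/46 - 43/(-108)) - (-192 - 1*(-20))/(4*(-223 - 20)) = (37/46 - 43*(-1/108)) - (-192 + 20)/(4*(-243)) = (37/46 + 43/108) - (-1)*(-172)/(4*243) = 2987/2484 - 1*43/243 = 2987/2484 - 43/243 = 22927/22356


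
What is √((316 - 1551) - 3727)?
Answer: I*√4962 ≈ 70.441*I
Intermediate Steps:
√((316 - 1551) - 3727) = √(-1235 - 3727) = √(-4962) = I*√4962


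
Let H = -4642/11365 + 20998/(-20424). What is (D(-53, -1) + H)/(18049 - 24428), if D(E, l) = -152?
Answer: 17807750999/740342785020 ≈ 0.024053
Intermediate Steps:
H = -166725239/116059380 (H = -4642*1/11365 + 20998*(-1/20424) = -4642/11365 - 10499/10212 = -166725239/116059380 ≈ -1.4366)
(D(-53, -1) + H)/(18049 - 24428) = (-152 - 166725239/116059380)/(18049 - 24428) = -17807750999/116059380/(-6379) = -17807750999/116059380*(-1/6379) = 17807750999/740342785020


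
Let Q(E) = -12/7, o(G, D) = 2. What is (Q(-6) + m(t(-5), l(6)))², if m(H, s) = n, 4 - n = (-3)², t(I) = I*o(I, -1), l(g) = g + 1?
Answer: 2209/49 ≈ 45.082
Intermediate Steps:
l(g) = 1 + g
t(I) = 2*I (t(I) = I*2 = 2*I)
Q(E) = -12/7 (Q(E) = -12*⅐ = -12/7)
n = -5 (n = 4 - 1*(-3)² = 4 - 1*9 = 4 - 9 = -5)
m(H, s) = -5
(Q(-6) + m(t(-5), l(6)))² = (-12/7 - 5)² = (-47/7)² = 2209/49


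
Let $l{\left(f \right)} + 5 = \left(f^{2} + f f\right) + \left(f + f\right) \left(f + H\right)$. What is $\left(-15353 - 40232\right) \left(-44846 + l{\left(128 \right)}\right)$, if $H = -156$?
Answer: $1070066835$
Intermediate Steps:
$l{\left(f \right)} = -5 + 2 f^{2} + 2 f \left(-156 + f\right)$ ($l{\left(f \right)} = -5 + \left(\left(f^{2} + f f\right) + \left(f + f\right) \left(f - 156\right)\right) = -5 + \left(\left(f^{2} + f^{2}\right) + 2 f \left(-156 + f\right)\right) = -5 + \left(2 f^{2} + 2 f \left(-156 + f\right)\right) = -5 + 2 f^{2} + 2 f \left(-156 + f\right)$)
$\left(-15353 - 40232\right) \left(-44846 + l{\left(128 \right)}\right) = \left(-15353 - 40232\right) \left(-44846 - \left(39941 - 65536\right)\right) = - 55585 \left(-44846 - -25595\right) = - 55585 \left(-44846 + 25595\right) = \left(-55585\right) \left(-19251\right) = 1070066835$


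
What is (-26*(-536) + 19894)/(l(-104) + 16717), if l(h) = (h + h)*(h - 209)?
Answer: 1990/4813 ≈ 0.41346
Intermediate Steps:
l(h) = 2*h*(-209 + h) (l(h) = (2*h)*(-209 + h) = 2*h*(-209 + h))
(-26*(-536) + 19894)/(l(-104) + 16717) = (-26*(-536) + 19894)/(2*(-104)*(-209 - 104) + 16717) = (13936 + 19894)/(2*(-104)*(-313) + 16717) = 33830/(65104 + 16717) = 33830/81821 = 33830*(1/81821) = 1990/4813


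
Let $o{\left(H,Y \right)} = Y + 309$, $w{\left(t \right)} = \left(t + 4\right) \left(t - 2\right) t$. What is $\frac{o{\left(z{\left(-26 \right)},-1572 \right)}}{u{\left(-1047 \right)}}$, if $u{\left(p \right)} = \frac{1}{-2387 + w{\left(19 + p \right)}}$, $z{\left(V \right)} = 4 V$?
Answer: $1369413492861$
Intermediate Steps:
$w{\left(t \right)} = t \left(-2 + t\right) \left(4 + t\right)$ ($w{\left(t \right)} = \left(4 + t\right) \left(-2 + t\right) t = \left(-2 + t\right) \left(4 + t\right) t = t \left(-2 + t\right) \left(4 + t\right)$)
$o{\left(H,Y \right)} = 309 + Y$
$u{\left(p \right)} = \frac{1}{-2387 + \left(19 + p\right) \left(30 + \left(19 + p\right)^{2} + 2 p\right)}$ ($u{\left(p \right)} = \frac{1}{-2387 + \left(19 + p\right) \left(-8 + \left(19 + p\right)^{2} + 2 \left(19 + p\right)\right)} = \frac{1}{-2387 + \left(19 + p\right) \left(-8 + \left(19 + p\right)^{2} + \left(38 + 2 p\right)\right)} = \frac{1}{-2387 + \left(19 + p\right) \left(30 + \left(19 + p\right)^{2} + 2 p\right)}$)
$\frac{o{\left(z{\left(-26 \right)},-1572 \right)}}{u{\left(-1047 \right)}} = \frac{309 - 1572}{\frac{1}{5042 + \left(-1047\right)^{3} + 59 \left(-1047\right)^{2} + 1151 \left(-1047\right)}} = - \frac{1263}{\frac{1}{5042 - 1147730823 + 59 \cdot 1096209 - 1205097}} = - \frac{1263}{\frac{1}{5042 - 1147730823 + 64676331 - 1205097}} = - \frac{1263}{\frac{1}{-1084254547}} = - \frac{1263}{- \frac{1}{1084254547}} = \left(-1263\right) \left(-1084254547\right) = 1369413492861$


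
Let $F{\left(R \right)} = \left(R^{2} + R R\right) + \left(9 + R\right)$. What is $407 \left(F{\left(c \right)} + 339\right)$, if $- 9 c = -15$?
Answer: $\frac{1301179}{9} \approx 1.4458 \cdot 10^{5}$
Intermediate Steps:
$c = \frac{5}{3}$ ($c = \left(- \frac{1}{9}\right) \left(-15\right) = \frac{5}{3} \approx 1.6667$)
$F{\left(R \right)} = 9 + R + 2 R^{2}$ ($F{\left(R \right)} = \left(R^{2} + R^{2}\right) + \left(9 + R\right) = 2 R^{2} + \left(9 + R\right) = 9 + R + 2 R^{2}$)
$407 \left(F{\left(c \right)} + 339\right) = 407 \left(\left(9 + \frac{5}{3} + 2 \left(\frac{5}{3}\right)^{2}\right) + 339\right) = 407 \left(\left(9 + \frac{5}{3} + 2 \cdot \frac{25}{9}\right) + 339\right) = 407 \left(\left(9 + \frac{5}{3} + \frac{50}{9}\right) + 339\right) = 407 \left(\frac{146}{9} + 339\right) = 407 \cdot \frac{3197}{9} = \frac{1301179}{9}$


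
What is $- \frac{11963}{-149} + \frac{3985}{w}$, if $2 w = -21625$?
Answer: $\frac{51502469}{644425} \approx 79.92$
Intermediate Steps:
$w = - \frac{21625}{2}$ ($w = \frac{1}{2} \left(-21625\right) = - \frac{21625}{2} \approx -10813.0$)
$- \frac{11963}{-149} + \frac{3985}{w} = - \frac{11963}{-149} + \frac{3985}{- \frac{21625}{2}} = \left(-11963\right) \left(- \frac{1}{149}\right) + 3985 \left(- \frac{2}{21625}\right) = \frac{11963}{149} - \frac{1594}{4325} = \frac{51502469}{644425}$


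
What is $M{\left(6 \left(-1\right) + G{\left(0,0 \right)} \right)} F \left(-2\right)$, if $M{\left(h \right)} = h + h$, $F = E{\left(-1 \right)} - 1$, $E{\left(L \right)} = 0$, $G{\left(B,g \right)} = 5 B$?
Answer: $-24$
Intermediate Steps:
$F = -1$ ($F = 0 - 1 = -1$)
$M{\left(h \right)} = 2 h$
$M{\left(6 \left(-1\right) + G{\left(0,0 \right)} \right)} F \left(-2\right) = 2 \left(6 \left(-1\right) + 5 \cdot 0\right) \left(-1\right) \left(-2\right) = 2 \left(-6 + 0\right) \left(-1\right) \left(-2\right) = 2 \left(-6\right) \left(-1\right) \left(-2\right) = \left(-12\right) \left(-1\right) \left(-2\right) = 12 \left(-2\right) = -24$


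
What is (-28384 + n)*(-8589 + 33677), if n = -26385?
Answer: -1374044672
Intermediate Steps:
(-28384 + n)*(-8589 + 33677) = (-28384 - 26385)*(-8589 + 33677) = -54769*25088 = -1374044672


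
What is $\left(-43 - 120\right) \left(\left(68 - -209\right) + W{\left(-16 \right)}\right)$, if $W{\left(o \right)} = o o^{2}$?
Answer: $622497$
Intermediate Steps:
$W{\left(o \right)} = o^{3}$
$\left(-43 - 120\right) \left(\left(68 - -209\right) + W{\left(-16 \right)}\right) = \left(-43 - 120\right) \left(\left(68 - -209\right) + \left(-16\right)^{3}\right) = - 163 \left(\left(68 + 209\right) - 4096\right) = - 163 \left(277 - 4096\right) = \left(-163\right) \left(-3819\right) = 622497$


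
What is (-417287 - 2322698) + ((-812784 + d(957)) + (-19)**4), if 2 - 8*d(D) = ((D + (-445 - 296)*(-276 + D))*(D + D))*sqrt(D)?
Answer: -13689791/4 + 120501612*sqrt(957) ≈ 3.7243e+9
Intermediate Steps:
d(D) = 1/4 - D**(3/2)*(204516 - 740*D)/4 (d(D) = 1/4 - (D + (-445 - 296)*(-276 + D))*(D + D)*sqrt(D)/8 = 1/4 - (D - 741*(-276 + D))*(2*D)*sqrt(D)/8 = 1/4 - (D + (204516 - 741*D))*(2*D)*sqrt(D)/8 = 1/4 - (204516 - 740*D)*(2*D)*sqrt(D)/8 = 1/4 - 2*D*(204516 - 740*D)*sqrt(D)/8 = 1/4 - D**(3/2)*(204516 - 740*D)/4)
(-417287 - 2322698) + ((-812784 + d(957)) + (-19)**4) = (-417287 - 2322698) + ((-812784 + (1/4 - 48930453*sqrt(957) + 185*957**(5/2))) + (-19)**4) = -2739985 + ((-812784 + (1/4 - 48930453*sqrt(957) + 185*(915849*sqrt(957)))) + 130321) = -2739985 + ((-812784 + (1/4 - 48930453*sqrt(957) + 169432065*sqrt(957))) + 130321) = -2739985 + ((-812784 + (1/4 + 120501612*sqrt(957))) + 130321) = -2739985 + ((-3251135/4 + 120501612*sqrt(957)) + 130321) = -2739985 + (-2729851/4 + 120501612*sqrt(957)) = -13689791/4 + 120501612*sqrt(957)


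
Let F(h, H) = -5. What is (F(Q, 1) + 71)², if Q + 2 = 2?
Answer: 4356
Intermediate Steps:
Q = 0 (Q = -2 + 2 = 0)
(F(Q, 1) + 71)² = (-5 + 71)² = 66² = 4356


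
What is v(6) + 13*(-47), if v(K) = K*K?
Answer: -575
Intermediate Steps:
v(K) = K²
v(6) + 13*(-47) = 6² + 13*(-47) = 36 - 611 = -575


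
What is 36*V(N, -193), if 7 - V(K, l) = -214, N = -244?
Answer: 7956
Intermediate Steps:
V(K, l) = 221 (V(K, l) = 7 - 1*(-214) = 7 + 214 = 221)
36*V(N, -193) = 36*221 = 7956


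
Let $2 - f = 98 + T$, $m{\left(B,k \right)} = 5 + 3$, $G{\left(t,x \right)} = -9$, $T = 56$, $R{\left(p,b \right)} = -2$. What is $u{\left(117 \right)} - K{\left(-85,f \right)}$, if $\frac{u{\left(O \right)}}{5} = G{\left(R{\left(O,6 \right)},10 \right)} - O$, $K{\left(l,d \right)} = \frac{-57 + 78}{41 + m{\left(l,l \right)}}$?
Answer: $- \frac{4413}{7} \approx -630.43$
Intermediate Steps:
$m{\left(B,k \right)} = 8$
$f = -152$ ($f = 2 - \left(98 + 56\right) = 2 - 154 = -152$)
$K{\left(l,d \right)} = \frac{3}{7}$ ($K{\left(l,d \right)} = \frac{-57 + 78}{41 + 8} = \frac{21}{49} = 21 \cdot \frac{1}{49} = \frac{3}{7}$)
$u{\left(O \right)} = -45 - 5 O$ ($u{\left(O \right)} = 5 \left(-9 - O\right) = -45 - 5 O$)
$u{\left(117 \right)} - K{\left(-85,f \right)} = \left(-45 - 585\right) - \frac{3}{7} = -630 - \frac{3}{7} = - \frac{4413}{7}$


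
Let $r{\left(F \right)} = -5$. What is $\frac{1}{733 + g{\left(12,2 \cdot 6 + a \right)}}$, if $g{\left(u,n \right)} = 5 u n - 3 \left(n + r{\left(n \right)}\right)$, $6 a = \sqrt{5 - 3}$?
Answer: $\frac{2864}{4100887} - \frac{19 \sqrt{2}}{4100887} \approx 0.00069183$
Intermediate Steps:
$a = \frac{\sqrt{2}}{6}$ ($a = \frac{\sqrt{5 - 3}}{6} = \frac{\sqrt{2}}{6} \approx 0.2357$)
$g{\left(u,n \right)} = 15 - 3 n + 5 n u$ ($g{\left(u,n \right)} = 5 u n - 3 \left(n - 5\right) = 5 n u - 3 \left(-5 + n\right) = 5 n u - \left(-15 + 3 n\right) = 15 - 3 n + 5 n u$)
$\frac{1}{733 + g{\left(12,2 \cdot 6 + a \right)}} = \frac{1}{733 + \left(15 - 3 \left(2 \cdot 6 + \frac{\sqrt{2}}{6}\right) + 5 \left(2 \cdot 6 + \frac{\sqrt{2}}{6}\right) 12\right)} = \frac{1}{733 + \left(15 - 3 \left(12 + \frac{\sqrt{2}}{6}\right) + 5 \left(12 + \frac{\sqrt{2}}{6}\right) 12\right)} = \frac{1}{733 + \left(15 - \left(36 + \frac{\sqrt{2}}{2}\right) + \left(720 + 10 \sqrt{2}\right)\right)} = \frac{1}{733 + \left(699 + \frac{19 \sqrt{2}}{2}\right)} = \frac{1}{1432 + \frac{19 \sqrt{2}}{2}}$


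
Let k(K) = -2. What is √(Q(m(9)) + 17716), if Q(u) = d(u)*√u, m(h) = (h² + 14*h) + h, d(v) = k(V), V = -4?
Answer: 2*√(4429 - 3*√6) ≈ 132.99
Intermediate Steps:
d(v) = -2
m(h) = h² + 15*h
Q(u) = -2*√u
√(Q(m(9)) + 17716) = √(-2*3*√(15 + 9) + 17716) = √(-2*6*√6 + 17716) = √(-12*√6 + 17716) = √(17716 - 12*√6)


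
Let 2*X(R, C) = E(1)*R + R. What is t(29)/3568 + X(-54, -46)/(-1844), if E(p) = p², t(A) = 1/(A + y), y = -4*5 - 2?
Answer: 337637/11513936 ≈ 0.029324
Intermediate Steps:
y = -22 (y = -20 - 2 = -22)
t(A) = 1/(-22 + A) (t(A) = 1/(A - 22) = 1/(-22 + A))
X(R, C) = R (X(R, C) = (1²*R + R)/2 = (1*R + R)/2 = (R + R)/2 = (2*R)/2 = R)
t(29)/3568 + X(-54, -46)/(-1844) = 1/((-22 + 29)*3568) - 54/(-1844) = (1/3568)/7 - 54*(-1/1844) = (⅐)*(1/3568) + 27/922 = 1/24976 + 27/922 = 337637/11513936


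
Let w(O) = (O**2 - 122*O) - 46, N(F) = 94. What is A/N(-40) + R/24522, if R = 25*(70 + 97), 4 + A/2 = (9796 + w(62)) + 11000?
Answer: 417707797/1152534 ≈ 362.43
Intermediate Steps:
w(O) = -46 + O**2 - 122*O
A = 34052 (A = -8 + 2*((9796 + (-46 + 62**2 - 122*62)) + 11000) = -8 + 2*((9796 + (-46 + 3844 - 7564)) + 11000) = -8 + 2*((9796 - 3766) + 11000) = -8 + 2*(6030 + 11000) = -8 + 2*17030 = -8 + 34060 = 34052)
R = 4175 (R = 25*167 = 4175)
A/N(-40) + R/24522 = 34052/94 + 4175/24522 = 34052*(1/94) + 4175*(1/24522) = 17026/47 + 4175/24522 = 417707797/1152534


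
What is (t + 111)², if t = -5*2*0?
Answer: 12321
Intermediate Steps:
t = 0 (t = -10*0 = 0)
(t + 111)² = (0 + 111)² = 111² = 12321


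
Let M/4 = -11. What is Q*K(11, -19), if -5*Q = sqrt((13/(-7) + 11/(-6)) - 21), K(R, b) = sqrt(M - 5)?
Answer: sqrt(43554)/30 ≈ 6.9565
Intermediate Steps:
M = -44 (M = 4*(-11) = -44)
K(R, b) = 7*I (K(R, b) = sqrt(-44 - 5) = sqrt(-49) = 7*I)
Q = -I*sqrt(43554)/210 (Q = -sqrt((13/(-7) + 11/(-6)) - 21)/5 = -sqrt((13*(-1/7) + 11*(-1/6)) - 21)/5 = -sqrt((-13/7 - 11/6) - 21)/5 = -sqrt(-155/42 - 21)/5 = -I*sqrt(43554)/210 ≈ -0.99379*I)
Q*K(11, -19) = (-I*sqrt(43554)/210)*(7*I) = sqrt(43554)/30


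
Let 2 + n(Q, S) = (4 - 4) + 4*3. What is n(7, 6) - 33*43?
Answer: -1409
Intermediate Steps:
n(Q, S) = 10 (n(Q, S) = -2 + ((4 - 4) + 4*3) = -2 + (0 + 12) = -2 + 12 = 10)
n(7, 6) - 33*43 = 10 - 33*43 = 10 - 1419 = -1409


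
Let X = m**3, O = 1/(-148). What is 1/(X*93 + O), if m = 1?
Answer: 148/13763 ≈ 0.010753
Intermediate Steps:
O = -1/148 ≈ -0.0067568
X = 1 (X = 1**3 = 1)
1/(X*93 + O) = 1/(1*93 - 1/148) = 1/(93 - 1/148) = 1/(13763/148) = 148/13763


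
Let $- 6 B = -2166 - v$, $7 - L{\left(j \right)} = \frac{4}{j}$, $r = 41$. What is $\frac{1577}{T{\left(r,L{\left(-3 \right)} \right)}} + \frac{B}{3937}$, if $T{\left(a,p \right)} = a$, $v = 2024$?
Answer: $\frac{18711842}{484251} \approx 38.641$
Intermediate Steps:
$L{\left(j \right)} = 7 - \frac{4}{j}$
$B = \frac{2095}{3}$ ($B = - \frac{-2166 - 2024}{6} = \left(- \frac{1}{6}\right) \left(-4190\right) = \frac{2095}{3} \approx 698.33$)
$\frac{1577}{T{\left(r,L{\left(-3 \right)} \right)}} + \frac{B}{3937} = \frac{1577}{41} + \frac{2095}{3 \cdot 3937} = 1577 \cdot \frac{1}{41} + \frac{2095}{3} \cdot \frac{1}{3937} = \frac{1577}{41} + \frac{2095}{11811} = \frac{18711842}{484251}$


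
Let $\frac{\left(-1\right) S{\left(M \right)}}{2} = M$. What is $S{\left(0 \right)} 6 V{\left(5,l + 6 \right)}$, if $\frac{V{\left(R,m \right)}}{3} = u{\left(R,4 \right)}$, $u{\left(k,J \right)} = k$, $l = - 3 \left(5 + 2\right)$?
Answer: $0$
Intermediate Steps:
$l = -21$ ($l = \left(-3\right) 7 = -21$)
$S{\left(M \right)} = - 2 M$
$V{\left(R,m \right)} = 3 R$
$S{\left(0 \right)} 6 V{\left(5,l + 6 \right)} = \left(-2\right) 0 \cdot 6 \cdot 3 \cdot 5 = 0 \cdot 6 \cdot 15 = 0 \cdot 15 = 0$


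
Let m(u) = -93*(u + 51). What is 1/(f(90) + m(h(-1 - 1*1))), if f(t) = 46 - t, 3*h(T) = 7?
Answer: -1/5004 ≈ -0.00019984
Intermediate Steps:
h(T) = 7/3 (h(T) = (⅓)*7 = 7/3)
m(u) = -4743 - 93*u (m(u) = -93*(51 + u) = -4743 - 93*u)
1/(f(90) + m(h(-1 - 1*1))) = 1/((46 - 1*90) + (-4743 - 93*7/3)) = 1/((46 - 90) + (-4743 - 217)) = 1/(-44 - 4960) = 1/(-5004) = -1/5004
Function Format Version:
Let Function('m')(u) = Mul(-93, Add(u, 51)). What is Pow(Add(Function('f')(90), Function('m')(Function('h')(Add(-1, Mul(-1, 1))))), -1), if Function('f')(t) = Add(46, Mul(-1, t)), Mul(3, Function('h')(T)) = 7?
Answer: Rational(-1, 5004) ≈ -0.00019984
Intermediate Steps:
Function('h')(T) = Rational(7, 3) (Function('h')(T) = Mul(Rational(1, 3), 7) = Rational(7, 3))
Function('m')(u) = Add(-4743, Mul(-93, u)) (Function('m')(u) = Mul(-93, Add(51, u)) = Add(-4743, Mul(-93, u)))
Pow(Add(Function('f')(90), Function('m')(Function('h')(Add(-1, Mul(-1, 1))))), -1) = Pow(Add(Add(46, Mul(-1, 90)), Add(-4743, Mul(-93, Rational(7, 3)))), -1) = Pow(Add(Add(46, -90), Add(-4743, -217)), -1) = Pow(Add(-44, -4960), -1) = Pow(-5004, -1) = Rational(-1, 5004)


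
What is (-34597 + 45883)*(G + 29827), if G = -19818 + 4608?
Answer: 164967462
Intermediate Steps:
G = -15210
(-34597 + 45883)*(G + 29827) = (-34597 + 45883)*(-15210 + 29827) = 11286*14617 = 164967462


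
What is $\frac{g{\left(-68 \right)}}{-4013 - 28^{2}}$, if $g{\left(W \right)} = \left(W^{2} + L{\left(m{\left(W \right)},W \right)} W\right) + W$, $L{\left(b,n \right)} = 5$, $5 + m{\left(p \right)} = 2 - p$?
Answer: $- \frac{4216}{4797} \approx -0.87888$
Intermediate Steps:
$m{\left(p \right)} = -3 - p$ ($m{\left(p \right)} = -5 - \left(-2 + p\right) = -3 - p$)
$g{\left(W \right)} = W^{2} + 6 W$ ($g{\left(W \right)} = \left(W^{2} + 5 W\right) + W = W^{2} + 6 W$)
$\frac{g{\left(-68 \right)}}{-4013 - 28^{2}} = \frac{\left(-68\right) \left(6 - 68\right)}{-4013 - 28^{2}} = \frac{\left(-68\right) \left(-62\right)}{-4013 - 784} = \frac{4216}{-4013 - 784} = \frac{4216}{-4797} = 4216 \left(- \frac{1}{4797}\right) = - \frac{4216}{4797}$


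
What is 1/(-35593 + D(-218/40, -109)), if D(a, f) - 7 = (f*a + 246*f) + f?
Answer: -20/1238299 ≈ -1.6151e-5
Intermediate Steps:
D(a, f) = 7 + 247*f + a*f (D(a, f) = 7 + ((f*a + 246*f) + f) = 7 + ((a*f + 246*f) + f) = 7 + ((246*f + a*f) + f) = 7 + (247*f + a*f) = 7 + 247*f + a*f)
1/(-35593 + D(-218/40, -109)) = 1/(-35593 + (7 + 247*(-109) - 218/40*(-109))) = 1/(-35593 + (7 - 26923 - 218*1/40*(-109))) = 1/(-35593 + (7 - 26923 - 109/20*(-109))) = 1/(-35593 + (7 - 26923 + 11881/20)) = 1/(-35593 - 526439/20) = 1/(-1238299/20) = -20/1238299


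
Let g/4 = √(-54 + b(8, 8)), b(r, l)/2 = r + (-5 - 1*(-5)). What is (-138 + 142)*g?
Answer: 16*I*√38 ≈ 98.631*I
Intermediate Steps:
b(r, l) = 2*r (b(r, l) = 2*(r + (-5 - 1*(-5))) = 2*(r + (-5 + 5)) = 2*(r + 0) = 2*r)
g = 4*I*√38 (g = 4*√(-54 + 2*8) = 4*√(-54 + 16) = 4*√(-38) = 4*(I*√38) = 4*I*√38 ≈ 24.658*I)
(-138 + 142)*g = (-138 + 142)*(4*I*√38) = 4*(4*I*√38) = 16*I*√38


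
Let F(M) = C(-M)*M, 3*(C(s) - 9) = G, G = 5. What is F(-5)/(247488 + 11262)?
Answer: -16/77625 ≈ -0.00020612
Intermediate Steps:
C(s) = 32/3 (C(s) = 9 + (⅓)*5 = 9 + 5/3 = 32/3)
F(M) = 32*M/3
F(-5)/(247488 + 11262) = ((32/3)*(-5))/(247488 + 11262) = -160/3/258750 = (1/258750)*(-160/3) = -16/77625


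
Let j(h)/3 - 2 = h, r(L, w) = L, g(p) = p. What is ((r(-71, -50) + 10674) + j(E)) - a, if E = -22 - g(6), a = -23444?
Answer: 33969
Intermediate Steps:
E = -28 (E = -22 - 1*6 = -22 - 6 = -28)
j(h) = 6 + 3*h
((r(-71, -50) + 10674) + j(E)) - a = ((-71 + 10674) + (6 + 3*(-28))) - 1*(-23444) = (10603 + (6 - 84)) + 23444 = (10603 - 78) + 23444 = 10525 + 23444 = 33969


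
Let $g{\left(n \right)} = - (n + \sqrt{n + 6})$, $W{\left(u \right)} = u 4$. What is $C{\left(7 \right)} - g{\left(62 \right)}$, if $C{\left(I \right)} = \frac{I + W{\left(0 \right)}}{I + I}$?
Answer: $\frac{125}{2} + 2 \sqrt{17} \approx 70.746$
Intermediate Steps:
$W{\left(u \right)} = 4 u$
$C{\left(I \right)} = \frac{1}{2}$ ($C{\left(I \right)} = \frac{I + 4 \cdot 0}{I + I} = \frac{I + 0}{2 I} = I \frac{1}{2 I} = \frac{1}{2}$)
$g{\left(n \right)} = - n - \sqrt{6 + n}$ ($g{\left(n \right)} = - (n + \sqrt{6 + n}) = - n - \sqrt{6 + n}$)
$C{\left(7 \right)} - g{\left(62 \right)} = \frac{1}{2} - \left(\left(-1\right) 62 - \sqrt{6 + 62}\right) = \frac{1}{2} - \left(-62 - \sqrt{68}\right) = \frac{1}{2} - \left(-62 - 2 \sqrt{17}\right) = \frac{1}{2} + \left(62 + 2 \sqrt{17}\right) = \frac{125}{2} + 2 \sqrt{17}$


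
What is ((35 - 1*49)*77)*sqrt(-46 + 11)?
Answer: -1078*I*sqrt(35) ≈ -6377.5*I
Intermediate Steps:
((35 - 1*49)*77)*sqrt(-46 + 11) = ((35 - 49)*77)*sqrt(-35) = (-14*77)*(I*sqrt(35)) = -1078*I*sqrt(35)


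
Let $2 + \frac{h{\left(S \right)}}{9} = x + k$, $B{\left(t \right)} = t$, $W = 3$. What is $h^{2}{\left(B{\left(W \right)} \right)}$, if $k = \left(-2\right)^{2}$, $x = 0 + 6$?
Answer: $5184$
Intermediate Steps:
$x = 6$
$k = 4$
$h{\left(S \right)} = 72$ ($h{\left(S \right)} = -18 + 9 \left(6 + 4\right) = -18 + 9 \cdot 10 = -18 + 90 = 72$)
$h^{2}{\left(B{\left(W \right)} \right)} = 72^{2} = 5184$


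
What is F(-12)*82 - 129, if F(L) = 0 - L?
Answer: 855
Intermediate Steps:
F(L) = -L
F(-12)*82 - 129 = -1*(-12)*82 - 129 = 12*82 - 129 = 984 - 129 = 855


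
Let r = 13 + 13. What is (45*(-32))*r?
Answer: -37440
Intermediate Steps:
r = 26
(45*(-32))*r = (45*(-32))*26 = -1440*26 = -37440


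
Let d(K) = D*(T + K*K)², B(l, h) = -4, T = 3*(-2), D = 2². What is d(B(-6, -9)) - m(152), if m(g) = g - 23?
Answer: 271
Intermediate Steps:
D = 4
T = -6
m(g) = -23 + g
d(K) = 4*(-6 + K²)² (d(K) = 4*(-6 + K*K)² = 4*(-6 + K²)²)
d(B(-6, -9)) - m(152) = 4*(-6 + (-4)²)² - (-23 + 152) = 4*(-6 + 16)² - 1*129 = 4*10² - 129 = 4*100 - 129 = 400 - 129 = 271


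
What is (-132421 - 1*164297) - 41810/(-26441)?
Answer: -7845478828/26441 ≈ -2.9672e+5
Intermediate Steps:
(-132421 - 1*164297) - 41810/(-26441) = (-132421 - 164297) - 41810*(-1/26441) = -296718 + 41810/26441 = -7845478828/26441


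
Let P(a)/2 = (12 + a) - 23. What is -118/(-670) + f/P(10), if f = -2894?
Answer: 484804/335 ≈ 1447.2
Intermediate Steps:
P(a) = -22 + 2*a (P(a) = 2*((12 + a) - 23) = 2*(-11 + a) = -22 + 2*a)
-118/(-670) + f/P(10) = -118/(-670) - 2894/(-22 + 2*10) = -118*(-1/670) - 2894/(-22 + 20) = 59/335 - 2894/(-2) = 59/335 - 2894*(-½) = 59/335 + 1447 = 484804/335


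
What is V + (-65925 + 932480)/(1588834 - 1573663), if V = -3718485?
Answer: -56412269380/15171 ≈ -3.7184e+6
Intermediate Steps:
V + (-65925 + 932480)/(1588834 - 1573663) = -3718485 + (-65925 + 932480)/(1588834 - 1573663) = -3718485 + 866555/15171 = -56412269380/15171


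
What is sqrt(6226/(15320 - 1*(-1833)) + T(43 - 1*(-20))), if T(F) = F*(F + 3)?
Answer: 20*sqrt(3058740113)/17153 ≈ 64.485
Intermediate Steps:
T(F) = F*(3 + F)
sqrt(6226/(15320 - 1*(-1833)) + T(43 - 1*(-20))) = sqrt(6226/(15320 - 1*(-1833)) + (43 - 1*(-20))*(3 + (43 - 1*(-20)))) = sqrt(6226/(15320 + 1833) + (43 + 20)*(3 + (43 + 20))) = sqrt(6226/17153 + 63*(3 + 63)) = sqrt(6226*(1/17153) + 63*66) = sqrt(6226/17153 + 4158) = sqrt(71328400/17153) = 20*sqrt(3058740113)/17153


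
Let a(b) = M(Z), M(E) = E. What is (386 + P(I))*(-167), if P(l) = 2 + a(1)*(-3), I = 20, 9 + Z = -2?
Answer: -70307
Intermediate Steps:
Z = -11 (Z = -9 - 2 = -11)
a(b) = -11
P(l) = 35 (P(l) = 2 - 11*(-3) = 2 + 33 = 35)
(386 + P(I))*(-167) = (386 + 35)*(-167) = 421*(-167) = -70307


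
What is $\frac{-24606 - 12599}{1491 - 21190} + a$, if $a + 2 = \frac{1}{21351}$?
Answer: $- \frac{46803044}{420593349} \approx -0.11128$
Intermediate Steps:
$a = - \frac{42701}{21351}$ ($a = -2 + \frac{1}{21351} = - \frac{42701}{21351} \approx -2.0$)
$\frac{-24606 - 12599}{1491 - 21190} + a = \frac{-24606 - 12599}{1491 - 21190} - \frac{42701}{21351} = - \frac{37205}{-19699} - \frac{42701}{21351} = \left(-37205\right) \left(- \frac{1}{19699}\right) - \frac{42701}{21351} = \frac{37205}{19699} - \frac{42701}{21351} = - \frac{46803044}{420593349}$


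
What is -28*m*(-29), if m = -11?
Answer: -8932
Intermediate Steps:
-28*m*(-29) = -28*(-11)*(-29) = 308*(-29) = -8932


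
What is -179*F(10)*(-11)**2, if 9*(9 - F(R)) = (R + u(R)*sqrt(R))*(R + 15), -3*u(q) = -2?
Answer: 3660371/9 + 1082950*sqrt(10)/27 ≈ 5.3354e+5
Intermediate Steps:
u(q) = 2/3 (u(q) = -1/3*(-2) = 2/3)
F(R) = 9 - (15 + R)*(R + 2*sqrt(R)/3)/9 (F(R) = 9 - (R + 2*sqrt(R)/3)*(R + 15)/9 = 9 - (R + 2*sqrt(R)/3)*(15 + R)/9 = 9 - (15 + R)*(R + 2*sqrt(R)/3)/9)
-179*F(10)*(-11)**2 = -179*(9 - 10*sqrt(10)/9 - 5/3*10 - 20*sqrt(10)/27 - 1/9*10**2)*(-11)**2 = -179*(9 - 10*sqrt(10)/9 - 50/3 - 20*sqrt(10)/27 - 1/9*100)*121 = -179*(9 - 10*sqrt(10)/9 - 50/3 - 20*sqrt(10)/27 - 100/9)*121 = -179*(-169/9 - 50*sqrt(10)/27)*121 = (30251/9 + 8950*sqrt(10)/27)*121 = 3660371/9 + 1082950*sqrt(10)/27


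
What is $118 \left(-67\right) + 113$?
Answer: $-7793$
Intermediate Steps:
$118 \left(-67\right) + 113 = -7906 + 113 = -7793$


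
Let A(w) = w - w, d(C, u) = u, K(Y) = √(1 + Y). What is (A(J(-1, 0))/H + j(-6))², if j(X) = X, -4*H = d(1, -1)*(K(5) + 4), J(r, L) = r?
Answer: 36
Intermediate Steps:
H = 1 + √6/4 (H = -(-1)*(√(1 + 5) + 4)/4 = -(-1)*(√6 + 4)/4 = -(-1)*(4 + √6)/4 = -(-4 - √6)/4 = 1 + √6/4 ≈ 1.6124)
A(w) = 0
(A(J(-1, 0))/H + j(-6))² = (0/(1 + √6/4) - 6)² = (0 - 6)² = (-6)² = 36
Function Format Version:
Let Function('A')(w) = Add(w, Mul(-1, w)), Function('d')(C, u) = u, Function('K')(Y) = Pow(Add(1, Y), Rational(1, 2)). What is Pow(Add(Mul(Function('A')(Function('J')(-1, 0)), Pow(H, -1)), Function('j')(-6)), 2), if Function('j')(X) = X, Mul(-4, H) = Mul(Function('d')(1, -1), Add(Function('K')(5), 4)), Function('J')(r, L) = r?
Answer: 36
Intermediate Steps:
H = Add(1, Mul(Rational(1, 4), Pow(6, Rational(1, 2)))) (H = Mul(Rational(-1, 4), Mul(-1, Add(Pow(Add(1, 5), Rational(1, 2)), 4))) = Mul(Rational(-1, 4), Mul(-1, Add(Pow(6, Rational(1, 2)), 4))) = Mul(Rational(-1, 4), Mul(-1, Add(4, Pow(6, Rational(1, 2))))) = Mul(Rational(-1, 4), Add(-4, Mul(-1, Pow(6, Rational(1, 2))))) = Add(1, Mul(Rational(1, 4), Pow(6, Rational(1, 2)))) ≈ 1.6124)
Function('A')(w) = 0
Pow(Add(Mul(Function('A')(Function('J')(-1, 0)), Pow(H, -1)), Function('j')(-6)), 2) = Pow(Add(Mul(0, Pow(Add(1, Mul(Rational(1, 4), Pow(6, Rational(1, 2)))), -1)), -6), 2) = Pow(Add(0, -6), 2) = Pow(-6, 2) = 36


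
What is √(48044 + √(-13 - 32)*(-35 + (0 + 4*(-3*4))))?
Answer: √(48044 - 249*I*√5) ≈ 219.19 - 1.27*I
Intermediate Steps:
√(48044 + √(-13 - 32)*(-35 + (0 + 4*(-3*4)))) = √(48044 + √(-45)*(-35 + (0 + 4*(-12)))) = √(48044 + (3*I*√5)*(-35 + (0 - 48))) = √(48044 + (3*I*√5)*(-35 - 48)) = √(48044 + (3*I*√5)*(-83)) = √(48044 - 249*I*√5)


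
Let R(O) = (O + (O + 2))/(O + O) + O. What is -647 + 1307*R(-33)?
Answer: -1402850/33 ≈ -42511.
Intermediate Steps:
R(O) = O + (2 + 2*O)/(2*O) (R(O) = (O + (2 + O))/((2*O)) + O = (2 + 2*O)*(1/(2*O)) + O = (2 + 2*O)/(2*O) + O = O + (2 + 2*O)/(2*O))
-647 + 1307*R(-33) = -647 + 1307*(1 - 33 + 1/(-33)) = -647 + 1307*(1 - 33 - 1/33) = -647 + 1307*(-1057/33) = -647 - 1381499/33 = -1402850/33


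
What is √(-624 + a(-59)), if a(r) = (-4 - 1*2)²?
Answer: 14*I*√3 ≈ 24.249*I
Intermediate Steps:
a(r) = 36 (a(r) = (-4 - 2)² = (-6)² = 36)
√(-624 + a(-59)) = √(-624 + 36) = √(-588) = 14*I*√3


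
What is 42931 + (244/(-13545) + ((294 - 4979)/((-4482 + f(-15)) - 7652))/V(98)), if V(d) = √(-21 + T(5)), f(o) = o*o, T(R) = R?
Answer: 581500151/13545 - 4685*I/47636 ≈ 42931.0 - 0.09835*I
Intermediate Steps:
f(o) = o²
V(d) = 4*I (V(d) = √(-21 + 5) = √(-16) = 4*I)
42931 + (244/(-13545) + ((294 - 4979)/((-4482 + f(-15)) - 7652))/V(98)) = 42931 + (244/(-13545) + ((294 - 4979)/((-4482 + (-15)²) - 7652))/((4*I))) = 42931 + (244*(-1/13545) + (-4685/((-4482 + 225) - 7652))*(-I/4)) = 42931 + (-244/13545 + (-4685/(-4257 - 7652))*(-I/4)) = 42931 + (-244/13545 + (-4685/(-11909))*(-I/4)) = 42931 + (-244/13545 + (-4685*(-1/11909))*(-I/4)) = 42931 + (-244/13545 + 4685*(-I/4)/11909) = 42931 + (-244/13545 - 4685*I/47636) = 581500151/13545 - 4685*I/47636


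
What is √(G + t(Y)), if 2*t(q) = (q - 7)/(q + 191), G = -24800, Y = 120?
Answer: 3*I*√1066072546/622 ≈ 157.48*I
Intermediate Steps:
t(q) = (-7 + q)/(2*(191 + q)) (t(q) = ((q - 7)/(q + 191))/2 = ((-7 + q)/(191 + q))/2 = (-7 + q)/(2*(191 + q)))
√(G + t(Y)) = √(-24800 + (-7 + 120)/(2*(191 + 120))) = √(-24800 + (½)*113/311) = √(-24800 + (½)*(1/311)*113) = √(-24800 + 113/622) = √(-15425487/622) = 3*I*√1066072546/622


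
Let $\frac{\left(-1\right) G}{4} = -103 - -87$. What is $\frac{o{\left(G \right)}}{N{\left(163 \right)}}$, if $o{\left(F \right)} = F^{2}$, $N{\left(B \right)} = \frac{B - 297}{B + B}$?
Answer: $- \frac{667648}{67} \approx -9964.9$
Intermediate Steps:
$G = 64$ ($G = - 4 \left(-103 - -87\right) = - 4 \left(-103 + 87\right) = \left(-4\right) \left(-16\right) = 64$)
$N{\left(B \right)} = \frac{-297 + B}{2 B}$
$\frac{o{\left(G \right)}}{N{\left(163 \right)}} = \frac{64^{2}}{\frac{1}{2} \cdot \frac{1}{163} \left(-297 + 163\right)} = \frac{4096}{\frac{1}{2} \cdot \frac{1}{163} \left(-134\right)} = \frac{4096}{- \frac{67}{163}} = 4096 \left(- \frac{163}{67}\right) = - \frac{667648}{67}$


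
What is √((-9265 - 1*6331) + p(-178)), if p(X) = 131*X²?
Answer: 4*√258438 ≈ 2033.5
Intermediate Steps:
√((-9265 - 1*6331) + p(-178)) = √((-9265 - 1*6331) + 131*(-178)²) = √((-9265 - 6331) + 131*31684) = √(-15596 + 4150604) = √4135008 = 4*√258438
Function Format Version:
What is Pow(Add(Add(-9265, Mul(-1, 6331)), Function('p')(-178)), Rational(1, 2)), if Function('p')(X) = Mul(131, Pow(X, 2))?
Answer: Mul(4, Pow(258438, Rational(1, 2))) ≈ 2033.5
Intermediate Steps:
Pow(Add(Add(-9265, Mul(-1, 6331)), Function('p')(-178)), Rational(1, 2)) = Pow(Add(Add(-9265, Mul(-1, 6331)), Mul(131, Pow(-178, 2))), Rational(1, 2)) = Pow(Add(Add(-9265, -6331), Mul(131, 31684)), Rational(1, 2)) = Pow(Add(-15596, 4150604), Rational(1, 2)) = Pow(4135008, Rational(1, 2)) = Mul(4, Pow(258438, Rational(1, 2)))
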